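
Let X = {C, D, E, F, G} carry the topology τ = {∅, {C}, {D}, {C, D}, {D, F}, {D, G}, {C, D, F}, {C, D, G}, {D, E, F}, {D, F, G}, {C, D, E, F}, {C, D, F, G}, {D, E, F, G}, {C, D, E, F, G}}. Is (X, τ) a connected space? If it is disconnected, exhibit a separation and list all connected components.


(X, τ) is disconnected; components = [{C}, {D, E, F, G}].

Find clopen sets (U ∈ τ with X ∖ U ∈ τ):
  U = ∅, X ∖ U = {C, D, E, F, G} — both open, so U is clopen.
  U = {C}, X ∖ U = {D, E, F, G} — both open, so U is clopen.
  U = {D, E, F, G}, X ∖ U = {C} — both open, so U is clopen.
  U = {C, D, E, F, G}, X ∖ U = ∅ — both open, so U is clopen.
Nontrivial clopen(s) exist: e.g. {C}. So (X, τ) is disconnected.
Compute connected components by grouping points that agree on all clopens:
  component: {C}
  component: {D, E, F, G}


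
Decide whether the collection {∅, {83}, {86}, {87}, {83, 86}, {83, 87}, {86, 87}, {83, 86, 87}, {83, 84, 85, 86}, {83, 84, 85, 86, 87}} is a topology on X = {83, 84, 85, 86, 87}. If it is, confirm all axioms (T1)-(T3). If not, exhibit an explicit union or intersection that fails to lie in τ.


τ IS a topology on X.

Axiom (T1): ∅ ∈ τ? Yes; X ∈ τ? Yes.
Axiom (T2/T3): check pairwise unions and intersections of members of τ.
All pairwise intersections and unions checked — each lies in τ. Therefore τ satisfies (T1), (T2), (T3): it IS a topology on X.


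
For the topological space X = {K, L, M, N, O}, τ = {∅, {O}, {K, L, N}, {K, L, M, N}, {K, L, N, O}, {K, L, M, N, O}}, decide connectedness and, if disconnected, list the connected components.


(X, τ) is disconnected; components = [{O}, {K, L, M, N}].

Find clopen sets (U ∈ τ with X ∖ U ∈ τ):
  U = ∅, X ∖ U = {K, L, M, N, O} — both open, so U is clopen.
  U = {O}, X ∖ U = {K, L, M, N} — both open, so U is clopen.
  U = {K, L, M, N}, X ∖ U = {O} — both open, so U is clopen.
  U = {K, L, M, N, O}, X ∖ U = ∅ — both open, so U is clopen.
Nontrivial clopen(s) exist: e.g. {K, L, M, N}. So (X, τ) is disconnected.
Compute connected components by grouping points that agree on all clopens:
  component: {O}
  component: {K, L, M, N}


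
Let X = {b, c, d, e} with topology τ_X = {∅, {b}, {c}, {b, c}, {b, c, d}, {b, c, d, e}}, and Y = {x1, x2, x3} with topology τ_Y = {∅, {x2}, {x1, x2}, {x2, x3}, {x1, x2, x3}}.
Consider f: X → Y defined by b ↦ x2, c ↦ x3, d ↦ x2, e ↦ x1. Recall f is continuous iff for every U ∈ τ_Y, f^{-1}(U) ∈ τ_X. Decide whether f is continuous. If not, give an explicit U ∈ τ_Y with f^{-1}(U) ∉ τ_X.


f is NOT continuous.

Compute f^{-1}(U) for each U ∈ τ_Y:
  U = ∅: f^{-1}(U) = ∅ ∈ τ_X ✓.
  U = {x2}: f^{-1}(U) = {b, d} ∉ τ_X ✗.
  U = {x1, x2}: f^{-1}(U) = {b, d, e} ∉ τ_X ✗.
  U = {x2, x3}: f^{-1}(U) = {b, c, d} ∈ τ_X ✓.
  U = {x1, x2, x3}: f^{-1}(U) = {b, c, d, e} ∈ τ_X ✓.
Found U = {x2} with f^{-1}(U) = {b, d} not in τ_X. Therefore f is NOT continuous.


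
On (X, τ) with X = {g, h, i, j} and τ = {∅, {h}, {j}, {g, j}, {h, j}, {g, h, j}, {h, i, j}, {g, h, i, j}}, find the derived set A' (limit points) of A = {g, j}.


A' = {g, i}

For each x ∈ X, list the open sets U ∈ τ with x ∈ U, then check whether U ∩ (A ∖ {x}) ≠ ∅ for every such U.
  x = g: opens ∋ x are {g, j}, {g, h, j}, {g, h, i, j}; each meets A ∖ {g}, so x IS a limit point.
  x = h: open {h} ∋ x has {h} ∩ (A ∖ {h}) = ∅, so x is NOT a limit point.
  x = i: opens ∋ x are {h, i, j}, {g, h, i, j}; each meets A ∖ {i}, so x IS a limit point.
  x = j: open {j} ∋ x has {j} ∩ (A ∖ {j}) = ∅, so x is NOT a limit point.
Collecting: A' = {g, i}.


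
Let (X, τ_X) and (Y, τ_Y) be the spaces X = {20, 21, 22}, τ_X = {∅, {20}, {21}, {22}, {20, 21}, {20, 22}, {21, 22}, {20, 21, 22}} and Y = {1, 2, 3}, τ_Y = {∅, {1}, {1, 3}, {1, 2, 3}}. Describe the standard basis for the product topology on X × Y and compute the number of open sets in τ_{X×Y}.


Basis B = {∅ × ∅, {20} × {1}, {21} × {1}, {22} × {1}, {20} × {1, 3}, {20, 21} × {1}, {20, 22} × {1}, {21} × {1, 3}, {21, 22} × {1}, {22} × {1, 3}, {20} × {1, 2, 3}, {20, 21, 22} × {1}, {21} × {1, 2, 3}, {22} × {1, 2, 3}, {20, 21} × {1, 3}, {20, 22} × {1, 3}, {21, 22} × {1, 3}, {20, 21} × {1, 2, 3}, {20, 22} × {1, 2, 3}, {20, 21, 22} × {1, 3}, {21, 22} × {1, 2, 3}, {20, 21, 22} × {1, 2, 3}}; |τ_{X×Y}| = 64.

Enumerate products U × V with U ∈ τ_X, V ∈ τ_Y (deduplicated):
  ∅ × ∅ = {} (∅)
  {20} × {1} = {(20,1)}
  {21} × {1} = {(21,1)}
  {22} × {1} = {(22,1)}
  {20} × {1, 3} = {(20,1), (20,3)}
  {20, 21} × {1} = {(20,1), (21,1)}
  {20, 22} × {1} = {(20,1), (22,1)}
  {21} × {1, 3} = {(21,1), (21,3)}
  {21, 22} × {1} = {(21,1), (22,1)}
  {22} × {1, 3} = {(22,1), (22,3)}
  {20} × {1, 2, 3} = {(20,1), (20,2), (20,3)}
  {20, 21, 22} × {1} = {(20,1), (21,1), (22,1)}
  {21} × {1, 2, 3} = {(21,1), (21,2), (21,3)}
  {22} × {1, 2, 3} = {(22,1), (22,2), (22,3)}
  {20, 21} × {1, 3} = {(20,1), (20,3), (21,1), (21,3)}
  {20, 22} × {1, 3} = {(20,1), (20,3), (22,1), (22,3)}
  {21, 22} × {1, 3} = {(21,1), (21,3), (22,1), (22,3)}
  {20, 21} × {1, 2, 3} = {(20,1), (20,2), (20,3), (21,1), (21,2), (21,3)}
  {20, 22} × {1, 2, 3} = {(20,1), (20,2), (20,3), (22,1), (22,2), (22,3)}
  {20, 21, 22} × {1, 3} = {(20,1), (20,3), (21,1), (21,3), (22,1), (22,3)}
  {21, 22} × {1, 2, 3} = {(21,1), (21,2), (21,3), (22,1), (22,2), (22,3)}
  {20, 21, 22} × {1, 2, 3} = {(20,1), (20,2), (20,3), (21,1), (21,2), (21,3), (22,1), (22,2), (22,3)}
These 22 distinct sets form the basis B.
Close under arbitrary unions to get τ_{X×Y}; counting gives |τ_{X×Y}| = 64.


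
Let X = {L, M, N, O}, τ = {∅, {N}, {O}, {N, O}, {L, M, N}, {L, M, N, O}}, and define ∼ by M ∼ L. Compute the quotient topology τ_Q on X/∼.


X/∼ = {[L=M], [N], [O]}; |τ_Q| = 6.

Equivalence classes: [L=M], [N], [O].
Quotient map π: X → X/∼ sends L ↦ [L=M], M ↦ [L=M], N ↦ [N], O ↦ [O].
For each subset V ⊆ X/∼, compute π^{-1}(V) ⊆ X and check whether π^{-1}(V) ∈ τ. V is open in τ_Q iff π^{-1}(V) ∈ τ.
  V = {}: π^{-1}(V) = ∅ ∈ τ ✓.
  V = {[L=M]}: π^{-1}(V) = {L, M} ∉ τ ✗.
  V = {[N]}: π^{-1}(V) = {N} ∈ τ ✓.
  V = {[L=M], [N]}: π^{-1}(V) = {L, M, N} ∈ τ ✓.
  V = {[O]}: π^{-1}(V) = {O} ∈ τ ✓.
  V = {[L=M], [O]}: π^{-1}(V) = {L, M, O} ∉ τ ✗.
  V = {[N], [O]}: π^{-1}(V) = {N, O} ∈ τ ✓.
  V = {[L=M], [N], [O]}: π^{-1}(V) = {L, M, N, O} ∈ τ ✓.
Open sets in the quotient: τ_Q = {{}, {[N]}, {[L=M], [N]}, {[O]}, {[N], [O]}, {[L=M], [N], [O]}} (6 elements).


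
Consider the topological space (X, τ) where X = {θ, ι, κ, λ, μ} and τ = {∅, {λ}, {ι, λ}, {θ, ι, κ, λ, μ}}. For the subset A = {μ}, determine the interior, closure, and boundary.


int(A) = ∅, cl(A) = {θ, κ, μ}, ∂A = {θ, κ, μ}.

Closed sets in (X, τ) are complements of opens:
  closed(X, τ) = {∅, {θ, κ, μ}, {θ, ι, κ, μ}, {θ, ι, κ, λ, μ}}.
int(A) = ⋃ {U ∈ τ : U ⊆ A}. Opens contained in A: ∅.
Taking the union of these: int(A) = ∅.
cl(A) = ⋂ {C closed : A ⊆ C}. Closed sets containing A: {θ, κ, μ}, {θ, ι, κ, μ}, {θ, ι, κ, λ, μ}.
Intersecting these: cl(A) = {θ, κ, μ}.
∂A = cl(A) ∖ int(A) = {θ, κ, μ} ∖ ∅ = {θ, κ, μ}.


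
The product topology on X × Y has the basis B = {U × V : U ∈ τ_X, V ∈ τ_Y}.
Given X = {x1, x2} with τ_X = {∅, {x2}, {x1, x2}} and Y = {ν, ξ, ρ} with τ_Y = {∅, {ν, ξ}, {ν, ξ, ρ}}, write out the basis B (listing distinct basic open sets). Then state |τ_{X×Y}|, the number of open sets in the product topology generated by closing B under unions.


Basis B = {∅ × ∅, {x2} × {ν, ξ}, {x2} × {ν, ξ, ρ}, {x1, x2} × {ν, ξ}, {x1, x2} × {ν, ξ, ρ}}; |τ_{X×Y}| = 6.

Enumerate products U × V with U ∈ τ_X, V ∈ τ_Y (deduplicated):
  ∅ × ∅ = {} (∅)
  {x2} × {ν, ξ} = {(x2,ν), (x2,ξ)}
  {x2} × {ν, ξ, ρ} = {(x2,ν), (x2,ξ), (x2,ρ)}
  {x1, x2} × {ν, ξ} = {(x1,ν), (x1,ξ), (x2,ν), (x2,ξ)}
  {x1, x2} × {ν, ξ, ρ} = {(x1,ν), (x1,ξ), (x1,ρ), (x2,ν), (x2,ξ), (x2,ρ)}
These 5 distinct sets form the basis B.
Close under arbitrary unions to get τ_{X×Y}; counting gives |τ_{X×Y}| = 6.


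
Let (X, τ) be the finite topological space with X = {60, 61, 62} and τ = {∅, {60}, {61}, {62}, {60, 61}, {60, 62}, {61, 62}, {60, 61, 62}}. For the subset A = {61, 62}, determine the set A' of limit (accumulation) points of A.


A' = ∅

For each x ∈ X, list the open sets U ∈ τ with x ∈ U, then check whether U ∩ (A ∖ {x}) ≠ ∅ for every such U.
  x = 60: open {60} ∋ x has {60} ∩ (A ∖ {60}) = ∅, so x is NOT a limit point.
  x = 61: open {61} ∋ x has {61} ∩ (A ∖ {61}) = ∅, so x is NOT a limit point.
  x = 62: open {62} ∋ x has {62} ∩ (A ∖ {62}) = ∅, so x is NOT a limit point.
Collecting: A' = ∅.


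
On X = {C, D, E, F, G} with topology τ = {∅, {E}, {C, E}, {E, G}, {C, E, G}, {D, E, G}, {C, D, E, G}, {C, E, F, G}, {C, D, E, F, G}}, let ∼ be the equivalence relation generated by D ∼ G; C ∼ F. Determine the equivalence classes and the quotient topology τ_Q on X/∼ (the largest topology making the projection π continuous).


X/∼ = {[C=F], [D=G], [E]}; |τ_Q| = 4.

Equivalence classes: [C=F], [D=G], [E].
Quotient map π: X → X/∼ sends C ↦ [C=F], D ↦ [D=G], E ↦ [E], F ↦ [C=F], G ↦ [D=G].
For each subset V ⊆ X/∼, compute π^{-1}(V) ⊆ X and check whether π^{-1}(V) ∈ τ. V is open in τ_Q iff π^{-1}(V) ∈ τ.
  V = {}: π^{-1}(V) = ∅ ∈ τ ✓.
  V = {[C=F]}: π^{-1}(V) = {C, F} ∉ τ ✗.
  V = {[D=G]}: π^{-1}(V) = {D, G} ∉ τ ✗.
  V = {[C=F], [D=G]}: π^{-1}(V) = {C, D, F, G} ∉ τ ✗.
  V = {[E]}: π^{-1}(V) = {E} ∈ τ ✓.
  V = {[C=F], [E]}: π^{-1}(V) = {C, E, F} ∉ τ ✗.
  V = {[D=G], [E]}: π^{-1}(V) = {D, E, G} ∈ τ ✓.
  V = {[C=F], [D=G], [E]}: π^{-1}(V) = {C, D, E, F, G} ∈ τ ✓.
Open sets in the quotient: τ_Q = {{}, {[E]}, {[D=G], [E]}, {[C=F], [D=G], [E]}} (4 elements).


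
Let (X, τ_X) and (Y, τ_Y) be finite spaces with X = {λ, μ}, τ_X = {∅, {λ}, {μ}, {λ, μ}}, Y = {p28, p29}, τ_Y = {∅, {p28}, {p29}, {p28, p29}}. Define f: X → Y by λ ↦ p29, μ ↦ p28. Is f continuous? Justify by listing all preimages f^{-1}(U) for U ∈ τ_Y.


f IS continuous.

Compute f^{-1}(U) for each U ∈ τ_Y:
  U = ∅: f^{-1}(U) = ∅ ∈ τ_X ✓.
  U = {p28}: f^{-1}(U) = {μ} ∈ τ_X ✓.
  U = {p29}: f^{-1}(U) = {λ} ∈ τ_X ✓.
  U = {p28, p29}: f^{-1}(U) = {λ, μ} ∈ τ_X ✓.
Every preimage lies in τ_X, so f IS continuous.


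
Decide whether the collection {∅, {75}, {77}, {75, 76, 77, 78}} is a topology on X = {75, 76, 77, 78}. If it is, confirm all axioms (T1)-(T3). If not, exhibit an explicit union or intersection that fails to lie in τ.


τ is NOT a topology on X.

Axiom (T1): ∅ ∈ τ? Yes; X ∈ τ? Yes.
Axiom (T2/T3): check pairwise unions and intersections of members of τ.
Counterexample for (T2): {75} ∪ {77} = {75, 77} ∉ τ. Therefore τ is NOT a topology.


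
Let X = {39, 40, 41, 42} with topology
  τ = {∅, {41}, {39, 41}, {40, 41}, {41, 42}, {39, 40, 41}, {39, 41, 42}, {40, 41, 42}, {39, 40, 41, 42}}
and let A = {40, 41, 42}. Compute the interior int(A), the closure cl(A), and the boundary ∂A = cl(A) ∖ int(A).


int(A) = {40, 41, 42}, cl(A) = {39, 40, 41, 42}, ∂A = {39}.

Closed sets in (X, τ) are complements of opens:
  closed(X, τ) = {∅, {39}, {40}, {42}, {39, 40}, {39, 42}, {40, 42}, {39, 40, 42}, {39, 40, 41, 42}}.
int(A) = ⋃ {U ∈ τ : U ⊆ A}. Opens contained in A: ∅, {41}, {40, 41}, {41, 42}, {40, 41, 42}.
Taking the union of these: int(A) = {40, 41, 42}.
cl(A) = ⋂ {C closed : A ⊆ C}. Closed sets containing A: {39, 40, 41, 42}.
Intersecting these: cl(A) = {39, 40, 41, 42}.
∂A = cl(A) ∖ int(A) = {39, 40, 41, 42} ∖ {40, 41, 42} = {39}.


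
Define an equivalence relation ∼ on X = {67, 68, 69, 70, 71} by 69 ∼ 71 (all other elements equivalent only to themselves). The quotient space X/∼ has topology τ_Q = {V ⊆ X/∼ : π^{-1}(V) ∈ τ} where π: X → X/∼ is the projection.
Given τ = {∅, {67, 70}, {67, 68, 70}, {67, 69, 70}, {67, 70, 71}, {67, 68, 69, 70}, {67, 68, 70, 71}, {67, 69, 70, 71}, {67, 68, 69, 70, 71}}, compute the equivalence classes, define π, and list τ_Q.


X/∼ = {[67], [68], [69=71], [70]}; |τ_Q| = 5.

Equivalence classes: [67], [68], [69=71], [70].
Quotient map π: X → X/∼ sends 67 ↦ [67], 68 ↦ [68], 69 ↦ [69=71], 70 ↦ [70], 71 ↦ [69=71].
For each subset V ⊆ X/∼, compute π^{-1}(V) ⊆ X and check whether π^{-1}(V) ∈ τ. V is open in τ_Q iff π^{-1}(V) ∈ τ.
  V = {}: π^{-1}(V) = ∅ ∈ τ ✓.
  V = {[67]}: π^{-1}(V) = {67} ∉ τ ✗.
  V = {[68]}: π^{-1}(V) = {68} ∉ τ ✗.
  V = {[67], [68]}: π^{-1}(V) = {67, 68} ∉ τ ✗.
  V = {[69=71]}: π^{-1}(V) = {69, 71} ∉ τ ✗.
  V = {[67], [69=71]}: π^{-1}(V) = {67, 69, 71} ∉ τ ✗.
  V = {[68], [69=71]}: π^{-1}(V) = {68, 69, 71} ∉ τ ✗.
  V = {[67], [68], [69=71]}: π^{-1}(V) = {67, 68, 69, 71} ∉ τ ✗.
  V = {[70]}: π^{-1}(V) = {70} ∉ τ ✗.
  V = {[67], [70]}: π^{-1}(V) = {67, 70} ∈ τ ✓.
  V = {[68], [70]}: π^{-1}(V) = {68, 70} ∉ τ ✗.
  V = {[67], [68], [70]}: π^{-1}(V) = {67, 68, 70} ∈ τ ✓.
  V = {[69=71], [70]}: π^{-1}(V) = {69, 70, 71} ∉ τ ✗.
  V = {[67], [69=71], [70]}: π^{-1}(V) = {67, 69, 70, 71} ∈ τ ✓.
  V = {[68], [69=71], [70]}: π^{-1}(V) = {68, 69, 70, 71} ∉ τ ✗.
  V = {[67], [68], [69=71], [70]}: π^{-1}(V) = {67, 68, 69, 70, 71} ∈ τ ✓.
Open sets in the quotient: τ_Q = {{}, {[67], [70]}, {[67], [68], [70]}, {[67], [69=71], [70]}, {[67], [68], [69=71], [70]}} (5 elements).


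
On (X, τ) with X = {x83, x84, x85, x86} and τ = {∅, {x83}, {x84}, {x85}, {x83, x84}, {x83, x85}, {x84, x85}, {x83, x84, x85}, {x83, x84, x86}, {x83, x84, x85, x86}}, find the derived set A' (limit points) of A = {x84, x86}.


A' = {x86}

For each x ∈ X, list the open sets U ∈ τ with x ∈ U, then check whether U ∩ (A ∖ {x}) ≠ ∅ for every such U.
  x = x83: open {x83} ∋ x has {x83} ∩ (A ∖ {x83}) = ∅, so x is NOT a limit point.
  x = x84: open {x84} ∋ x has {x84} ∩ (A ∖ {x84}) = ∅, so x is NOT a limit point.
  x = x85: open {x85} ∋ x has {x85} ∩ (A ∖ {x85}) = ∅, so x is NOT a limit point.
  x = x86: opens ∋ x are {x83, x84, x86}, {x83, x84, x85, x86}; each meets A ∖ {x86}, so x IS a limit point.
Collecting: A' = {x86}.


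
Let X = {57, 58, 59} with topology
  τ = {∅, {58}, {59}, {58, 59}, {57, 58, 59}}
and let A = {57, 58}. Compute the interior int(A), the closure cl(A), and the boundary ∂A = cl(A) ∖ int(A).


int(A) = {58}, cl(A) = {57, 58}, ∂A = {57}.

Closed sets in (X, τ) are complements of opens:
  closed(X, τ) = {∅, {57}, {57, 58}, {57, 59}, {57, 58, 59}}.
int(A) = ⋃ {U ∈ τ : U ⊆ A}. Opens contained in A: ∅, {58}.
Taking the union of these: int(A) = {58}.
cl(A) = ⋂ {C closed : A ⊆ C}. Closed sets containing A: {57, 58}, {57, 58, 59}.
Intersecting these: cl(A) = {57, 58}.
∂A = cl(A) ∖ int(A) = {57, 58} ∖ {58} = {57}.


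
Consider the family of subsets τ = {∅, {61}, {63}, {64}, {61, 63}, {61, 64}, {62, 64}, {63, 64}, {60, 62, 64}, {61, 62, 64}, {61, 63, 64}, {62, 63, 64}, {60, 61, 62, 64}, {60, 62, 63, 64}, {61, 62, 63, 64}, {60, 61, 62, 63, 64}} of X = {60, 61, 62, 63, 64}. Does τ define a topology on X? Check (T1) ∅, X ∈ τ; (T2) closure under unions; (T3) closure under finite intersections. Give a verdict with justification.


τ IS a topology on X.

Axiom (T1): ∅ ∈ τ? Yes; X ∈ τ? Yes.
Axiom (T2/T3): check pairwise unions and intersections of members of τ.
All pairwise intersections and unions checked — each lies in τ. Therefore τ satisfies (T1), (T2), (T3): it IS a topology on X.


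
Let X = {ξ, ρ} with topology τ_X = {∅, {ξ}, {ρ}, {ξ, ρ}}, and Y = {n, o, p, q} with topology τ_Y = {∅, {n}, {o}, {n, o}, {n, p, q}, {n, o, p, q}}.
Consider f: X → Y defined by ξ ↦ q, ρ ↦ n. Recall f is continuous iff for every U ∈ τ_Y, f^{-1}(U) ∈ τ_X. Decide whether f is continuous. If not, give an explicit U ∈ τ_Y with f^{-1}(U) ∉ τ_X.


f IS continuous.

Compute f^{-1}(U) for each U ∈ τ_Y:
  U = ∅: f^{-1}(U) = ∅ ∈ τ_X ✓.
  U = {n}: f^{-1}(U) = {ρ} ∈ τ_X ✓.
  U = {o}: f^{-1}(U) = ∅ ∈ τ_X ✓.
  U = {n, o}: f^{-1}(U) = {ρ} ∈ τ_X ✓.
  U = {n, p, q}: f^{-1}(U) = {ξ, ρ} ∈ τ_X ✓.
  U = {n, o, p, q}: f^{-1}(U) = {ξ, ρ} ∈ τ_X ✓.
Every preimage lies in τ_X, so f IS continuous.


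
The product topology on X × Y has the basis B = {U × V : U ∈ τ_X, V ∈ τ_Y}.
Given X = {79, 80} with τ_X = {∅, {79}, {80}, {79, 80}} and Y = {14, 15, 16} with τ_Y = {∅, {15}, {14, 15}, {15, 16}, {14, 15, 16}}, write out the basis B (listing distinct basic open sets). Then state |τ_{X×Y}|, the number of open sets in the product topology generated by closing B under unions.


Basis B = {∅ × ∅, {79} × {15}, {80} × {15}, {79} × {14, 15}, {79} × {15, 16}, {79, 80} × {15}, {80} × {14, 15}, {80} × {15, 16}, {79} × {14, 15, 16}, {80} × {14, 15, 16}, {79, 80} × {14, 15}, {79, 80} × {15, 16}, {79, 80} × {14, 15, 16}}; |τ_{X×Y}| = 25.

Enumerate products U × V with U ∈ τ_X, V ∈ τ_Y (deduplicated):
  ∅ × ∅ = {} (∅)
  {79} × {15} = {(79,15)}
  {80} × {15} = {(80,15)}
  {79} × {14, 15} = {(79,14), (79,15)}
  {79} × {15, 16} = {(79,15), (79,16)}
  {79, 80} × {15} = {(79,15), (80,15)}
  {80} × {14, 15} = {(80,14), (80,15)}
  {80} × {15, 16} = {(80,15), (80,16)}
  {79} × {14, 15, 16} = {(79,14), (79,15), (79,16)}
  {80} × {14, 15, 16} = {(80,14), (80,15), (80,16)}
  {79, 80} × {14, 15} = {(79,14), (79,15), (80,14), (80,15)}
  {79, 80} × {15, 16} = {(79,15), (79,16), (80,15), (80,16)}
  {79, 80} × {14, 15, 16} = {(79,14), (79,15), (79,16), (80,14), (80,15), (80,16)}
These 13 distinct sets form the basis B.
Close under arbitrary unions to get τ_{X×Y}; counting gives |τ_{X×Y}| = 25.


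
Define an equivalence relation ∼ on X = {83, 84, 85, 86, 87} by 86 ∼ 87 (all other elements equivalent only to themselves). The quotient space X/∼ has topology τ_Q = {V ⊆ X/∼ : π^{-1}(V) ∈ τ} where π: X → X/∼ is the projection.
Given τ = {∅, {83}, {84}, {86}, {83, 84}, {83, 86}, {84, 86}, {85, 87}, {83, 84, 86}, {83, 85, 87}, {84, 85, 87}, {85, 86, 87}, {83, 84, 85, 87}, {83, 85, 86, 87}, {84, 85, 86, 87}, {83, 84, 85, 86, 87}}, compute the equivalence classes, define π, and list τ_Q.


X/∼ = {[83], [84], [85], [86=87]}; |τ_Q| = 8.

Equivalence classes: [83], [84], [85], [86=87].
Quotient map π: X → X/∼ sends 83 ↦ [83], 84 ↦ [84], 85 ↦ [85], 86 ↦ [86=87], 87 ↦ [86=87].
For each subset V ⊆ X/∼, compute π^{-1}(V) ⊆ X and check whether π^{-1}(V) ∈ τ. V is open in τ_Q iff π^{-1}(V) ∈ τ.
  V = {}: π^{-1}(V) = ∅ ∈ τ ✓.
  V = {[83]}: π^{-1}(V) = {83} ∈ τ ✓.
  V = {[84]}: π^{-1}(V) = {84} ∈ τ ✓.
  V = {[83], [84]}: π^{-1}(V) = {83, 84} ∈ τ ✓.
  V = {[85]}: π^{-1}(V) = {85} ∉ τ ✗.
  V = {[83], [85]}: π^{-1}(V) = {83, 85} ∉ τ ✗.
  V = {[84], [85]}: π^{-1}(V) = {84, 85} ∉ τ ✗.
  V = {[83], [84], [85]}: π^{-1}(V) = {83, 84, 85} ∉ τ ✗.
  V = {[86=87]}: π^{-1}(V) = {86, 87} ∉ τ ✗.
  V = {[83], [86=87]}: π^{-1}(V) = {83, 86, 87} ∉ τ ✗.
  V = {[84], [86=87]}: π^{-1}(V) = {84, 86, 87} ∉ τ ✗.
  V = {[83], [84], [86=87]}: π^{-1}(V) = {83, 84, 86, 87} ∉ τ ✗.
  V = {[85], [86=87]}: π^{-1}(V) = {85, 86, 87} ∈ τ ✓.
  V = {[83], [85], [86=87]}: π^{-1}(V) = {83, 85, 86, 87} ∈ τ ✓.
  V = {[84], [85], [86=87]}: π^{-1}(V) = {84, 85, 86, 87} ∈ τ ✓.
  V = {[83], [84], [85], [86=87]}: π^{-1}(V) = {83, 84, 85, 86, 87} ∈ τ ✓.
Open sets in the quotient: τ_Q = {{}, {[83]}, {[84]}, {[83], [84]}, {[85], [86=87]}, {[83], [85], [86=87]}, {[84], [85], [86=87]}, {[83], [84], [85], [86=87]}} (8 elements).


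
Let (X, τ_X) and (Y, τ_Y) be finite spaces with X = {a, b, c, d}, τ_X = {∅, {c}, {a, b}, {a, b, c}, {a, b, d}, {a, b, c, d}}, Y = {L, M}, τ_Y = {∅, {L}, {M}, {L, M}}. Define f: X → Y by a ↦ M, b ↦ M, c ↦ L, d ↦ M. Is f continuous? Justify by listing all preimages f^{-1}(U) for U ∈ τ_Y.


f IS continuous.

Compute f^{-1}(U) for each U ∈ τ_Y:
  U = ∅: f^{-1}(U) = ∅ ∈ τ_X ✓.
  U = {L}: f^{-1}(U) = {c} ∈ τ_X ✓.
  U = {M}: f^{-1}(U) = {a, b, d} ∈ τ_X ✓.
  U = {L, M}: f^{-1}(U) = {a, b, c, d} ∈ τ_X ✓.
Every preimage lies in τ_X, so f IS continuous.


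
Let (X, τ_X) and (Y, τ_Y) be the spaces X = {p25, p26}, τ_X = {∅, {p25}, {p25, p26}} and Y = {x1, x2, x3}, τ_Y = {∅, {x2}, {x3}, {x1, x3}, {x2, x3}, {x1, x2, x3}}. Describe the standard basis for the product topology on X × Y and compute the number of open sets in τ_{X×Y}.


Basis B = {∅ × ∅, {p25} × {x2}, {p25} × {x3}, {p25} × {x1, x3}, {p25} × {x2, x3}, {p25, p26} × {x2}, {p25, p26} × {x3}, {p25} × {x1, x2, x3}, {p25, p26} × {x1, x3}, {p25, p26} × {x2, x3}, {p25, p26} × {x1, x2, x3}}; |τ_{X×Y}| = 18.

Enumerate products U × V with U ∈ τ_X, V ∈ τ_Y (deduplicated):
  ∅ × ∅ = {} (∅)
  {p25} × {x2} = {(p25,x2)}
  {p25} × {x3} = {(p25,x3)}
  {p25} × {x1, x3} = {(p25,x1), (p25,x3)}
  {p25} × {x2, x3} = {(p25,x2), (p25,x3)}
  {p25, p26} × {x2} = {(p25,x2), (p26,x2)}
  {p25, p26} × {x3} = {(p25,x3), (p26,x3)}
  {p25} × {x1, x2, x3} = {(p25,x1), (p25,x2), (p25,x3)}
  {p25, p26} × {x1, x3} = {(p25,x1), (p25,x3), (p26,x1), (p26,x3)}
  {p25, p26} × {x2, x3} = {(p25,x2), (p25,x3), (p26,x2), (p26,x3)}
  {p25, p26} × {x1, x2, x3} = {(p25,x1), (p25,x2), (p25,x3), (p26,x1), (p26,x2), (p26,x3)}
These 11 distinct sets form the basis B.
Close under arbitrary unions to get τ_{X×Y}; counting gives |τ_{X×Y}| = 18.


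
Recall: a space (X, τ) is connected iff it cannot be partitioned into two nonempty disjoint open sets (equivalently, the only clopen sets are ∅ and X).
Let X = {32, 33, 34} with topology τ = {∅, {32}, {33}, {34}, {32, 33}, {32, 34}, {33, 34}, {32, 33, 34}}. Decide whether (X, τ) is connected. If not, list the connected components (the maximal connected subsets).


(X, τ) is disconnected; components = [{32}, {33}, {34}].

Find clopen sets (U ∈ τ with X ∖ U ∈ τ):
  U = ∅, X ∖ U = {32, 33, 34} — both open, so U is clopen.
  U = {32}, X ∖ U = {33, 34} — both open, so U is clopen.
  U = {33}, X ∖ U = {32, 34} — both open, so U is clopen.
  U = {34}, X ∖ U = {32, 33} — both open, so U is clopen.
  U = {32, 33}, X ∖ U = {34} — both open, so U is clopen.
  U = {32, 34}, X ∖ U = {33} — both open, so U is clopen.
  U = {33, 34}, X ∖ U = {32} — both open, so U is clopen.
  U = {32, 33, 34}, X ∖ U = ∅ — both open, so U is clopen.
Nontrivial clopen(s) exist: e.g. {33}. So (X, τ) is disconnected.
Compute connected components by grouping points that agree on all clopens:
  component: {32}
  component: {33}
  component: {34}


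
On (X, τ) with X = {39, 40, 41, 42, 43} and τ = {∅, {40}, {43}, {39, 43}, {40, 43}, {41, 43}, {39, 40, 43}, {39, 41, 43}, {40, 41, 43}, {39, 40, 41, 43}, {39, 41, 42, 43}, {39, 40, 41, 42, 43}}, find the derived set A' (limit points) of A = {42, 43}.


A' = {39, 41, 42}

For each x ∈ X, list the open sets U ∈ τ with x ∈ U, then check whether U ∩ (A ∖ {x}) ≠ ∅ for every such U.
  x = 39: opens ∋ x are {39, 43}, {39, 40, 43}, {39, 41, 43}, {39, 40, 41, 43}, {39, 41, 42, 43}, {39, 40, 41, 42, 43}; each meets A ∖ {39}, so x IS a limit point.
  x = 40: open {40} ∋ x has {40} ∩ (A ∖ {40}) = ∅, so x is NOT a limit point.
  x = 41: opens ∋ x are {41, 43}, {39, 41, 43}, {40, 41, 43}, {39, 40, 41, 43}, {39, 41, 42, 43}, {39, 40, 41, 42, 43}; each meets A ∖ {41}, so x IS a limit point.
  x = 42: opens ∋ x are {39, 41, 42, 43}, {39, 40, 41, 42, 43}; each meets A ∖ {42}, so x IS a limit point.
  x = 43: open {43} ∋ x has {43} ∩ (A ∖ {43}) = ∅, so x is NOT a limit point.
Collecting: A' = {39, 41, 42}.


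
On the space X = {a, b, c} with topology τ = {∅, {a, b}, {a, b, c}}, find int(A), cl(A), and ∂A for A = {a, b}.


int(A) = {a, b}, cl(A) = {a, b, c}, ∂A = {c}.

Closed sets in (X, τ) are complements of opens:
  closed(X, τ) = {∅, {c}, {a, b, c}}.
int(A) = ⋃ {U ∈ τ : U ⊆ A}. Opens contained in A: ∅, {a, b}.
Taking the union of these: int(A) = {a, b}.
cl(A) = ⋂ {C closed : A ⊆ C}. Closed sets containing A: {a, b, c}.
Intersecting these: cl(A) = {a, b, c}.
∂A = cl(A) ∖ int(A) = {a, b, c} ∖ {a, b} = {c}.


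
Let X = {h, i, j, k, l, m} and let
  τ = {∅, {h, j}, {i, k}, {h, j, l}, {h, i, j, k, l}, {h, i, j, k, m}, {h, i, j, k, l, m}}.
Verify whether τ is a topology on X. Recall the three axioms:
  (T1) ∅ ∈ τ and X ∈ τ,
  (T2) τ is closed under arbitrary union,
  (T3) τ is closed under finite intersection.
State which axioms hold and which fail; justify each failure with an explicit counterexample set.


τ is NOT a topology on X.

Axiom (T1): ∅ ∈ τ? Yes; X ∈ τ? Yes.
Axiom (T2/T3): check pairwise unions and intersections of members of τ.
Counterexample for (T2): {h, j} ∪ {i, k} = {h, i, j, k} ∉ τ. Therefore τ is NOT a topology.


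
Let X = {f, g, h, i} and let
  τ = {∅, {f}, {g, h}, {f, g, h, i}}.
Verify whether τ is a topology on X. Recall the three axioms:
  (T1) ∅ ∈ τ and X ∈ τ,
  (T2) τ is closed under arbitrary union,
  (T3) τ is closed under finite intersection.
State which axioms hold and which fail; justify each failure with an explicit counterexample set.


τ is NOT a topology on X.

Axiom (T1): ∅ ∈ τ? Yes; X ∈ τ? Yes.
Axiom (T2/T3): check pairwise unions and intersections of members of τ.
Counterexample for (T2): {f} ∪ {g, h} = {f, g, h} ∉ τ. Therefore τ is NOT a topology.


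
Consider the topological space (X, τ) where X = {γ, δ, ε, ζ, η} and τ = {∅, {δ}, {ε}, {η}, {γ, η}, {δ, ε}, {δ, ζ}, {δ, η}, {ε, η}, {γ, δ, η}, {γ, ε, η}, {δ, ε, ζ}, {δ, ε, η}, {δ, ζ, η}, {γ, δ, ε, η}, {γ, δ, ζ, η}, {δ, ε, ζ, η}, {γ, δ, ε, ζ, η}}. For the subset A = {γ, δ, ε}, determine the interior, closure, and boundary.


int(A) = {δ, ε}, cl(A) = {γ, δ, ε, ζ}, ∂A = {γ, ζ}.

Closed sets in (X, τ) are complements of opens:
  closed(X, τ) = {∅, {γ}, {ε}, {ζ}, {γ, ε}, {γ, ζ}, {γ, η}, {δ, ζ}, {ε, ζ}, {γ, δ, ζ}, {γ, ε, ζ}, {γ, ε, η}, {γ, ζ, η}, {δ, ε, ζ}, {γ, δ, ε, ζ}, {γ, δ, ζ, η}, {γ, ε, ζ, η}, {γ, δ, ε, ζ, η}}.
int(A) = ⋃ {U ∈ τ : U ⊆ A}. Opens contained in A: ∅, {δ}, {ε}, {δ, ε}.
Taking the union of these: int(A) = {δ, ε}.
cl(A) = ⋂ {C closed : A ⊆ C}. Closed sets containing A: {γ, δ, ε, ζ}, {γ, δ, ε, ζ, η}.
Intersecting these: cl(A) = {γ, δ, ε, ζ}.
∂A = cl(A) ∖ int(A) = {γ, δ, ε, ζ} ∖ {δ, ε} = {γ, ζ}.


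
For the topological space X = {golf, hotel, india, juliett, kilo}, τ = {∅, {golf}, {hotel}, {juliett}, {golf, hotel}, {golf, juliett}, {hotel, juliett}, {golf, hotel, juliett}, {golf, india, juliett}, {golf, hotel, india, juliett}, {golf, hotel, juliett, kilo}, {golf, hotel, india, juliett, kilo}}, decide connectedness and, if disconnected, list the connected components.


(X, τ) is connected.

Find clopen sets (U ∈ τ with X ∖ U ∈ τ):
  U = ∅, X ∖ U = {golf, hotel, india, juliett, kilo} — both open, so U is clopen.
  U = {golf, hotel, india, juliett, kilo}, X ∖ U = ∅ — both open, so U is clopen.
Only trivial clopens (∅ and X) exist, so (X, τ) is connected.
Compute connected components by grouping points that agree on all clopens:
  component: {golf, hotel, india, juliett, kilo}


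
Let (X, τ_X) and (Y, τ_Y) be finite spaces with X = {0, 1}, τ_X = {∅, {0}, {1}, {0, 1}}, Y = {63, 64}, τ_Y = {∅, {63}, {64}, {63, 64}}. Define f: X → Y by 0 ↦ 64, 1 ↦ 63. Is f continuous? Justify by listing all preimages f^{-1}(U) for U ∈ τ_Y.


f IS continuous.

Compute f^{-1}(U) for each U ∈ τ_Y:
  U = ∅: f^{-1}(U) = ∅ ∈ τ_X ✓.
  U = {63}: f^{-1}(U) = {1} ∈ τ_X ✓.
  U = {64}: f^{-1}(U) = {0} ∈ τ_X ✓.
  U = {63, 64}: f^{-1}(U) = {0, 1} ∈ τ_X ✓.
Every preimage lies in τ_X, so f IS continuous.


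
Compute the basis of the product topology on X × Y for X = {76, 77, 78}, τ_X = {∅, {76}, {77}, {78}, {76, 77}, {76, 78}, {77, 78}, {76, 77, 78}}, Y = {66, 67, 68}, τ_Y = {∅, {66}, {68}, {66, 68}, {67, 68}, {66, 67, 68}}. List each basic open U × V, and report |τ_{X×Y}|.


Basis B = {∅ × ∅, {76} × {66}, {76} × {68}, {77} × {66}, {77} × {68}, {78} × {66}, {78} × {68}, {76} × {66, 68}, {76, 77} × {66}, {76, 78} × {66}, {76} × {67, 68}, {76, 77} × {68}, {76, 78} × {68}, {77} × {66, 68}, {77, 78} × {66}, {77} × {67, 68}, {77, 78} × {68}, {78} × {66, 68}, {78} × {67, 68}, {76} × {66, 67, 68}, {76, 77, 78} × {66}, {76, 77, 78} × {68}, {77} × {66, 67, 68}, {78} × {66, 67, 68}, {76, 77} × {66, 68}, {76, 78} × {66, 68}, {76, 77} × {67, 68}, {76, 78} × {67, 68}, {77, 78} × {66, 68}, {77, 78} × {67, 68}, {76, 77} × {66, 67, 68}, {76, 78} × {66, 67, 68}, {76, 77, 78} × {66, 68}, {76, 77, 78} × {67, 68}, {77, 78} × {66, 67, 68}, {76, 77, 78} × {66, 67, 68}}; |τ_{X×Y}| = 216.

Enumerate products U × V with U ∈ τ_X, V ∈ τ_Y (deduplicated):
  ∅ × ∅ = {} (∅)
  {76} × {66} = {(76,66)}
  {76} × {68} = {(76,68)}
  {77} × {66} = {(77,66)}
  {77} × {68} = {(77,68)}
  {78} × {66} = {(78,66)}
  {78} × {68} = {(78,68)}
  {76} × {66, 68} = {(76,66), (76,68)}
  {76, 77} × {66} = {(76,66), (77,66)}
  {76, 78} × {66} = {(76,66), (78,66)}
  {76} × {67, 68} = {(76,67), (76,68)}
  {76, 77} × {68} = {(76,68), (77,68)}
  {76, 78} × {68} = {(76,68), (78,68)}
  {77} × {66, 68} = {(77,66), (77,68)}
  {77, 78} × {66} = {(77,66), (78,66)}
  {77} × {67, 68} = {(77,67), (77,68)}
  {77, 78} × {68} = {(77,68), (78,68)}
  {78} × {66, 68} = {(78,66), (78,68)}
  {78} × {67, 68} = {(78,67), (78,68)}
  {76} × {66, 67, 68} = {(76,66), (76,67), (76,68)}
  {76, 77, 78} × {66} = {(76,66), (77,66), (78,66)}
  {76, 77, 78} × {68} = {(76,68), (77,68), (78,68)}
  {77} × {66, 67, 68} = {(77,66), (77,67), (77,68)}
  {78} × {66, 67, 68} = {(78,66), (78,67), (78,68)}
  {76, 77} × {66, 68} = {(76,66), (76,68), (77,66), (77,68)}
  {76, 78} × {66, 68} = {(76,66), (76,68), (78,66), (78,68)}
  {76, 77} × {67, 68} = {(76,67), (76,68), (77,67), (77,68)}
  {76, 78} × {67, 68} = {(76,67), (76,68), (78,67), (78,68)}
  {77, 78} × {66, 68} = {(77,66), (77,68), (78,66), (78,68)}
  {77, 78} × {67, 68} = {(77,67), (77,68), (78,67), (78,68)}
  {76, 77} × {66, 67, 68} = {(76,66), (76,67), (76,68), (77,66), (77,67), (77,68)}
  {76, 78} × {66, 67, 68} = {(76,66), (76,67), (76,68), (78,66), (78,67), (78,68)}
  {76, 77, 78} × {66, 68} = {(76,66), (76,68), (77,66), (77,68), (78,66), (78,68)}
  {76, 77, 78} × {67, 68} = {(76,67), (76,68), (77,67), (77,68), (78,67), (78,68)}
  {77, 78} × {66, 67, 68} = {(77,66), (77,67), (77,68), (78,66), (78,67), (78,68)}
  {76, 77, 78} × {66, 67, 68} = {(76,66), (76,67), (76,68), (77,66), (77,67), (77,68), (78,66), (78,67), (78,68)}
These 36 distinct sets form the basis B.
Close under arbitrary unions to get τ_{X×Y}; counting gives |τ_{X×Y}| = 216.


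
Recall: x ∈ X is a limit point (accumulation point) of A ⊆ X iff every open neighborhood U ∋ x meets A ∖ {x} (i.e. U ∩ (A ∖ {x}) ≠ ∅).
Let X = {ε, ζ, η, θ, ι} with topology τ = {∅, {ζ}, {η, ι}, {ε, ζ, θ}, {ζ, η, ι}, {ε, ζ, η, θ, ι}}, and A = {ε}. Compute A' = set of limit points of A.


A' = {θ}

For each x ∈ X, list the open sets U ∈ τ with x ∈ U, then check whether U ∩ (A ∖ {x}) ≠ ∅ for every such U.
  x = ε: open {ε, ζ, θ} ∋ x has {ε, ζ, θ} ∩ (A ∖ {ε}) = ∅, so x is NOT a limit point.
  x = ζ: open {ζ} ∋ x has {ζ} ∩ (A ∖ {ζ}) = ∅, so x is NOT a limit point.
  x = η: open {η, ι} ∋ x has {η, ι} ∩ (A ∖ {η}) = ∅, so x is NOT a limit point.
  x = θ: opens ∋ x are {ε, ζ, θ}, {ε, ζ, η, θ, ι}; each meets A ∖ {θ}, so x IS a limit point.
  x = ι: open {η, ι} ∋ x has {η, ι} ∩ (A ∖ {ι}) = ∅, so x is NOT a limit point.
Collecting: A' = {θ}.


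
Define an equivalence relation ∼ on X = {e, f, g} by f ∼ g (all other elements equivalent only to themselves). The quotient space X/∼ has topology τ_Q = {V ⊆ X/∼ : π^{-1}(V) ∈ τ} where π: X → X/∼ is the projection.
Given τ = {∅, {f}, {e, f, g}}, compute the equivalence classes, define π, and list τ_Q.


X/∼ = {[e], [f=g]}; |τ_Q| = 2.

Equivalence classes: [e], [f=g].
Quotient map π: X → X/∼ sends e ↦ [e], f ↦ [f=g], g ↦ [f=g].
For each subset V ⊆ X/∼, compute π^{-1}(V) ⊆ X and check whether π^{-1}(V) ∈ τ. V is open in τ_Q iff π^{-1}(V) ∈ τ.
  V = {}: π^{-1}(V) = ∅ ∈ τ ✓.
  V = {[e]}: π^{-1}(V) = {e} ∉ τ ✗.
  V = {[f=g]}: π^{-1}(V) = {f, g} ∉ τ ✗.
  V = {[e], [f=g]}: π^{-1}(V) = {e, f, g} ∈ τ ✓.
Open sets in the quotient: τ_Q = {{}, {[e], [f=g]}} (2 elements).


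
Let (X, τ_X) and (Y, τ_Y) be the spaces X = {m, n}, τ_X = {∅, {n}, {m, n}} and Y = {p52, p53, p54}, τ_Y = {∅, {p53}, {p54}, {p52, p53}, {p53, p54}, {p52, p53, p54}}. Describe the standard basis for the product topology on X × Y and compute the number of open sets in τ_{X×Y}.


Basis B = {∅ × ∅, {n} × {p53}, {n} × {p54}, {m, n} × {p53}, {m, n} × {p54}, {n} × {p52, p53}, {n} × {p53, p54}, {n} × {p52, p53, p54}, {m, n} × {p52, p53}, {m, n} × {p53, p54}, {m, n} × {p52, p53, p54}}; |τ_{X×Y}| = 18.

Enumerate products U × V with U ∈ τ_X, V ∈ τ_Y (deduplicated):
  ∅ × ∅ = {} (∅)
  {n} × {p53} = {(n,p53)}
  {n} × {p54} = {(n,p54)}
  {m, n} × {p53} = {(m,p53), (n,p53)}
  {m, n} × {p54} = {(m,p54), (n,p54)}
  {n} × {p52, p53} = {(n,p52), (n,p53)}
  {n} × {p53, p54} = {(n,p53), (n,p54)}
  {n} × {p52, p53, p54} = {(n,p52), (n,p53), (n,p54)}
  {m, n} × {p52, p53} = {(m,p52), (m,p53), (n,p52), (n,p53)}
  {m, n} × {p53, p54} = {(m,p53), (m,p54), (n,p53), (n,p54)}
  {m, n} × {p52, p53, p54} = {(m,p52), (m,p53), (m,p54), (n,p52), (n,p53), (n,p54)}
These 11 distinct sets form the basis B.
Close under arbitrary unions to get τ_{X×Y}; counting gives |τ_{X×Y}| = 18.


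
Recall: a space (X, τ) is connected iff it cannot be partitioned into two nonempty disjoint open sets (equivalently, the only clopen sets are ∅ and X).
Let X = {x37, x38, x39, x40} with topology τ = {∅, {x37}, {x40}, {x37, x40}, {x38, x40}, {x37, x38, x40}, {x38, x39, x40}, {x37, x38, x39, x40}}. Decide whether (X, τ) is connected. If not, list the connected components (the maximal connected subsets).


(X, τ) is disconnected; components = [{x37}, {x38, x39, x40}].

Find clopen sets (U ∈ τ with X ∖ U ∈ τ):
  U = ∅, X ∖ U = {x37, x38, x39, x40} — both open, so U is clopen.
  U = {x37}, X ∖ U = {x38, x39, x40} — both open, so U is clopen.
  U = {x38, x39, x40}, X ∖ U = {x37} — both open, so U is clopen.
  U = {x37, x38, x39, x40}, X ∖ U = ∅ — both open, so U is clopen.
Nontrivial clopen(s) exist: e.g. {x38, x39, x40}. So (X, τ) is disconnected.
Compute connected components by grouping points that agree on all clopens:
  component: {x37}
  component: {x38, x39, x40}


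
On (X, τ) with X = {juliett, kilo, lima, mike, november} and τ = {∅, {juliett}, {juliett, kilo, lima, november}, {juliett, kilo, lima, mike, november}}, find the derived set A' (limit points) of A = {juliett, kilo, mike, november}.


A' = {kilo, lima, mike, november}

For each x ∈ X, list the open sets U ∈ τ with x ∈ U, then check whether U ∩ (A ∖ {x}) ≠ ∅ for every such U.
  x = juliett: open {juliett} ∋ x has {juliett} ∩ (A ∖ {juliett}) = ∅, so x is NOT a limit point.
  x = kilo: opens ∋ x are {juliett, kilo, lima, november}, {juliett, kilo, lima, mike, november}; each meets A ∖ {kilo}, so x IS a limit point.
  x = lima: opens ∋ x are {juliett, kilo, lima, november}, {juliett, kilo, lima, mike, november}; each meets A ∖ {lima}, so x IS a limit point.
  x = mike: opens ∋ x are {juliett, kilo, lima, mike, november}; each meets A ∖ {mike}, so x IS a limit point.
  x = november: opens ∋ x are {juliett, kilo, lima, november}, {juliett, kilo, lima, mike, november}; each meets A ∖ {november}, so x IS a limit point.
Collecting: A' = {kilo, lima, mike, november}.


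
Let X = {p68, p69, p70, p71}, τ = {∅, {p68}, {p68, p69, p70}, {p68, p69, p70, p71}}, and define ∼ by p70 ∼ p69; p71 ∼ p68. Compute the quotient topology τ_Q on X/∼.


X/∼ = {[p68=p71], [p69=p70]}; |τ_Q| = 2.

Equivalence classes: [p68=p71], [p69=p70].
Quotient map π: X → X/∼ sends p68 ↦ [p68=p71], p69 ↦ [p69=p70], p70 ↦ [p69=p70], p71 ↦ [p68=p71].
For each subset V ⊆ X/∼, compute π^{-1}(V) ⊆ X and check whether π^{-1}(V) ∈ τ. V is open in τ_Q iff π^{-1}(V) ∈ τ.
  V = {}: π^{-1}(V) = ∅ ∈ τ ✓.
  V = {[p68=p71]}: π^{-1}(V) = {p68, p71} ∉ τ ✗.
  V = {[p69=p70]}: π^{-1}(V) = {p69, p70} ∉ τ ✗.
  V = {[p68=p71], [p69=p70]}: π^{-1}(V) = {p68, p69, p70, p71} ∈ τ ✓.
Open sets in the quotient: τ_Q = {{}, {[p68=p71], [p69=p70]}} (2 elements).


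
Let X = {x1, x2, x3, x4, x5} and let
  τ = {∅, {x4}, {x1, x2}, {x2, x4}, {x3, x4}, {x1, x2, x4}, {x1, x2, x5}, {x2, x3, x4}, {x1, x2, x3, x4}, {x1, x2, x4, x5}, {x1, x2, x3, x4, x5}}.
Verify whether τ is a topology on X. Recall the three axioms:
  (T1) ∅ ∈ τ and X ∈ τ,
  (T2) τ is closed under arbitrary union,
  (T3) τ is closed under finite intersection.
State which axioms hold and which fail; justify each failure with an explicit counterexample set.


τ is NOT a topology on X.

Axiom (T1): ∅ ∈ τ? Yes; X ∈ τ? Yes.
Axiom (T2/T3): check pairwise unions and intersections of members of τ.
Counterexample for (T3): {x1, x2} ∩ {x2, x4} = {x2} ∉ τ. Therefore τ is NOT a topology.


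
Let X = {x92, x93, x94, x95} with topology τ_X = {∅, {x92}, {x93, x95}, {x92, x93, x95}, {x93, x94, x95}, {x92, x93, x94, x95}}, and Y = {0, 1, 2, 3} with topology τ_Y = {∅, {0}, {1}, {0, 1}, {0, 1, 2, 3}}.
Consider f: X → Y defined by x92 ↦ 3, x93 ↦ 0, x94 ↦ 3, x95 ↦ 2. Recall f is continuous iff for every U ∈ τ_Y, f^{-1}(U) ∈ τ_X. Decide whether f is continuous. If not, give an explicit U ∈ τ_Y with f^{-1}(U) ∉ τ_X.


f is NOT continuous.

Compute f^{-1}(U) for each U ∈ τ_Y:
  U = ∅: f^{-1}(U) = ∅ ∈ τ_X ✓.
  U = {0}: f^{-1}(U) = {x93} ∉ τ_X ✗.
  U = {1}: f^{-1}(U) = ∅ ∈ τ_X ✓.
  U = {0, 1}: f^{-1}(U) = {x93} ∉ τ_X ✗.
  U = {0, 1, 2, 3}: f^{-1}(U) = {x92, x93, x94, x95} ∈ τ_X ✓.
Found U = {0} with f^{-1}(U) = {x93} not in τ_X. Therefore f is NOT continuous.


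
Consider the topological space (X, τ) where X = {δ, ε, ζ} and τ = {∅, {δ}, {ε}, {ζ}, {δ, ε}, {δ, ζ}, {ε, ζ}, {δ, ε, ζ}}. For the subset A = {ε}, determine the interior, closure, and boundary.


int(A) = {ε}, cl(A) = {ε}, ∂A = ∅.

Closed sets in (X, τ) are complements of opens:
  closed(X, τ) = {∅, {δ}, {ε}, {ζ}, {δ, ε}, {δ, ζ}, {ε, ζ}, {δ, ε, ζ}}.
int(A) = ⋃ {U ∈ τ : U ⊆ A}. Opens contained in A: ∅, {ε}.
Taking the union of these: int(A) = {ε}.
cl(A) = ⋂ {C closed : A ⊆ C}. Closed sets containing A: {ε}, {δ, ε}, {ε, ζ}, {δ, ε, ζ}.
Intersecting these: cl(A) = {ε}.
∂A = cl(A) ∖ int(A) = {ε} ∖ {ε} = ∅.


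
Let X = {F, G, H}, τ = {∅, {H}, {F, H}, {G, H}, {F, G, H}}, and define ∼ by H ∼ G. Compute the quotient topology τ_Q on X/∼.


X/∼ = {[F], [G=H]}; |τ_Q| = 3.

Equivalence classes: [F], [G=H].
Quotient map π: X → X/∼ sends F ↦ [F], G ↦ [G=H], H ↦ [G=H].
For each subset V ⊆ X/∼, compute π^{-1}(V) ⊆ X and check whether π^{-1}(V) ∈ τ. V is open in τ_Q iff π^{-1}(V) ∈ τ.
  V = {}: π^{-1}(V) = ∅ ∈ τ ✓.
  V = {[F]}: π^{-1}(V) = {F} ∉ τ ✗.
  V = {[G=H]}: π^{-1}(V) = {G, H} ∈ τ ✓.
  V = {[F], [G=H]}: π^{-1}(V) = {F, G, H} ∈ τ ✓.
Open sets in the quotient: τ_Q = {{}, {[G=H]}, {[F], [G=H]}} (3 elements).
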